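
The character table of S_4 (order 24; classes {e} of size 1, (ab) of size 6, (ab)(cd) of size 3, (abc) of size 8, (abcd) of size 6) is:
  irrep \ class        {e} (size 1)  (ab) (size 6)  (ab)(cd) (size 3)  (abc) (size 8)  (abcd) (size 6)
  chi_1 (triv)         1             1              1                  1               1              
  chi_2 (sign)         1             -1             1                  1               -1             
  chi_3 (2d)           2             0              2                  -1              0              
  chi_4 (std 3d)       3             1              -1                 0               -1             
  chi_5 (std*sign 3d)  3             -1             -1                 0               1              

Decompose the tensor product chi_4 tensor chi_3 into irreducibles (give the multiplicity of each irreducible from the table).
chi_4 tensor chi_3 = chi_4 + chi_5 (all other irreducibles have multiplicity 0).

Explanation: The character of a tensor product is the pointwise product (chi_4 * chi_3)(C) = chi_4(C) * chi_3(C):
  {e}: (3)*(2), (ab): (1)*(0), (ab)(cd): (-1)*(2), (abc): (0)*(-1), (abcd): (-1)*(0)
so (chi_4 * chi_3) takes values
  {e} -> 6, (ab) -> 0, (ab)(cd) -> -2, (abc) -> 0, (abcd) -> 0.
Now take the inner product of this character with each irreducible chi from the table, <chi_4*chi_3, chi> = (1/24) sum_C |C| (chi_4*chi_3)(C) conj(chi(C)):
  <chi_4*chi_3, chi_1> = (1/24)[1*(6)*conj(1) + 6*(0)*conj(1) + 3*(-2)*conj(1) + 8*(0)*conj(1) + 6*(0)*conj(1)]
      = (1/24)[(6) + (0) + (-6) + (0) + (0)] = 0/24 = 0
  <chi_4*chi_3, chi_2> = (1/24)[1*(6)*conj(1) + 6*(0)*conj(-1) + 3*(-2)*conj(1) + 8*(0)*conj(1) + 6*(0)*conj(-1)]
      = (1/24)[(6) + (0) + (-6) + (0) + (0)] = 0/24 = 0
  <chi_4*chi_3, chi_3> = (1/24)[1*(6)*conj(2) + 6*(0)*conj(0) + 3*(-2)*conj(2) + 8*(0)*conj(-1) + 6*(0)*conj(0)]
      = (1/24)[(12) + (0) + (-12) + (0) + (0)] = 0/24 = 0
  <chi_4*chi_3, chi_4> = (1/24)[1*(6)*conj(3) + 6*(0)*conj(1) + 3*(-2)*conj(-1) + 8*(0)*conj(0) + 6*(0)*conj(-1)]
      = (1/24)[(18) + (0) + (6) + (0) + (0)] = 24/24 = 1
  <chi_4*chi_3, chi_5> = (1/24)[1*(6)*conj(3) + 6*(0)*conj(-1) + 3*(-2)*conj(-1) + 8*(0)*conj(0) + 6*(0)*conj(1)]
      = (1/24)[(18) + (0) + (6) + (0) + (0)] = 24/24 = 1
Hence the multiplicities are chi_4: 1, chi_5: 1. Dimension check: dim(chi_4)*dim(chi_3) = 3*2 = 6 and sum (mult * dim) = 1*3 + 1*3 = 6.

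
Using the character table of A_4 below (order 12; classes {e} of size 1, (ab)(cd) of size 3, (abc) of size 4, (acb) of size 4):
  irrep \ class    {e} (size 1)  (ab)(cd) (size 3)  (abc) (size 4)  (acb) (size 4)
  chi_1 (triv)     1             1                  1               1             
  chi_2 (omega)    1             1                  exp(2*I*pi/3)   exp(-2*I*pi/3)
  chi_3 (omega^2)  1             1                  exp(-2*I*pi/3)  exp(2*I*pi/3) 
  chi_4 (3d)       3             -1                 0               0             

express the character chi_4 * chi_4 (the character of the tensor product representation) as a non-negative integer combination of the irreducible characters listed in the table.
chi_4 tensor chi_4 = chi_1 + chi_2 + chi_3 + 2*chi_4 (all other irreducibles have multiplicity 0).

Working: The character of a tensor product is the pointwise product (chi_4 * chi_4)(C) = chi_4(C) * chi_4(C):
  {e}: (3)*(3), (ab)(cd): (-1)*(-1), (abc): (0)*(0), (acb): (0)*(0)
so (chi_4 * chi_4) takes values
  {e} -> 9, (ab)(cd) -> 1, (abc) -> 0, (acb) -> 0.
Now take the inner product of this character with each irreducible chi from the table, <chi_4*chi_4, chi> = (1/12) sum_C |C| (chi_4*chi_4)(C) conj(chi(C)):
  <chi_4*chi_4, chi_1> = (1/12)[1*(9)*conj(1) + 3*(1)*conj(1) + 4*(0)*conj(1) + 4*(0)*conj(1)]
      = (1/12)[(9) + (3) + (0) + (0)] = 12/12 = 1
  <chi_4*chi_4, chi_2> = (1/12)[1*(9)*conj(1) + 3*(1)*conj(1) + 4*(0)*conj(exp(2*I*pi/3)) + 4*(0)*conj(exp(-2*I*pi/3))]
      = (1/12)[(9) + (3) + (0) + (0)] = 12/12 = 1
  <chi_4*chi_4, chi_3> = (1/12)[1*(9)*conj(1) + 3*(1)*conj(1) + 4*(0)*conj(exp(-2*I*pi/3)) + 4*(0)*conj(exp(2*I*pi/3))]
      = (1/12)[(9) + (3) + (0) + (0)] = 12/12 = 1
  <chi_4*chi_4, chi_4> = (1/12)[1*(9)*conj(3) + 3*(1)*conj(-1) + 4*(0)*conj(0) + 4*(0)*conj(0)]
      = (1/12)[(27) + (-3) + (0) + (0)] = 24/12 = 2
(Exp terms are combined using exp(i*s)*conj(exp(i*t)) = exp(i*(s-t)), and sums of them are collapsed using the identity that for every m > 1 the m distinct m-th roots of unity sum to 0, e.g. 1 + exp(2*I*pi/3) + exp(-2*I*pi/3) = 0.)
Hence the multiplicities are chi_1: 1, chi_2: 1, chi_3: 1, chi_4: 2. Dimension check: dim(chi_4)*dim(chi_4) = 3*3 = 9 and sum (mult * dim) = 1*1 + 1*1 + 1*1 + 2*3 = 9.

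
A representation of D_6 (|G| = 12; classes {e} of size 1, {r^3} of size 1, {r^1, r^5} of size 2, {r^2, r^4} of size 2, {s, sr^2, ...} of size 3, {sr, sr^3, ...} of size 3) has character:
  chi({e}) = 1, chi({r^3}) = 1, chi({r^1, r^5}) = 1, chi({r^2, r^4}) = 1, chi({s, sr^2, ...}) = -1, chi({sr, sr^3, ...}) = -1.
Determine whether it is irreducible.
Irreducible: <chi, chi> = 1.

Proof sketch: <chi, chi> = (1/|G|) sum_C |C| * |chi(C)|^2 = (1/12)[1*|1|^2 + 1*|1|^2 + 2*|1|^2 + 2*|1|^2 + 3*|-1|^2 + 3*|-1|^2]
  = (1/12)[(1) + (1) + (2) + (2) + (3) + (3)] = 12/12 = 1.
A character is irreducible iff <chi, chi> = 1, so this representation is irreducible.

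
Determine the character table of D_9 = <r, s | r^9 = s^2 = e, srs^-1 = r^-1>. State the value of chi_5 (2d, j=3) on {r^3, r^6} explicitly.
Conjugacy classes: {e} of size 1, {r^1, r^8} of size 2, {r^2, r^7} of size 2, {r^3, r^6} of size 2, {r^4, r^5} of size 2, {s, sr, ..., sr^8} of size 9.
Character table:
  irrep \ class              {e} (size 1)  {r^1, r^8} (size 2)  {r^2, r^7} (size 2)  {r^3, r^6} (size 2)  {r^4, r^5} (size 2)  {s, sr, ..., sr^8} (size 9)
  chi_1 (triv)               1             1                    1                    1                    1                    1                          
  chi_2 (sign: r->1, s->-1)  1             1                    1                    1                    1                    -1                         
  chi_3 (2d, j=1)            2             2*cos(2*pi/9)        2*cos(4*pi/9)        -1                   -2*cos(pi/9)         0                          
  chi_4 (2d, j=2)            2             2*cos(4*pi/9)        -2*cos(pi/9)         -1                   2*cos(2*pi/9)        0                          
  chi_5 (2d, j=3)            2             -1                   -1                   2                    -1                   0                          
  chi_6 (2d, j=4)            2             -2*cos(pi/9)         2*cos(2*pi/9)        -1                   2*cos(4*pi/9)        0                          

Spot check: chi_5 (2d, j=3) on {r^3, r^6} = 2.

Explanation: D_9 has order 2*9 = 18 with 6 conjugacy classes, hence 6 irreducibles. Sum of squared dims 1 + 1 + 4 + 4 + 4 + 4 = 18 = |G|. Linear characters come from the abelianisation; the 2-dimensional irreps have character r^k -> 2*cos(2*pi*j*k/9), reflections -> 0.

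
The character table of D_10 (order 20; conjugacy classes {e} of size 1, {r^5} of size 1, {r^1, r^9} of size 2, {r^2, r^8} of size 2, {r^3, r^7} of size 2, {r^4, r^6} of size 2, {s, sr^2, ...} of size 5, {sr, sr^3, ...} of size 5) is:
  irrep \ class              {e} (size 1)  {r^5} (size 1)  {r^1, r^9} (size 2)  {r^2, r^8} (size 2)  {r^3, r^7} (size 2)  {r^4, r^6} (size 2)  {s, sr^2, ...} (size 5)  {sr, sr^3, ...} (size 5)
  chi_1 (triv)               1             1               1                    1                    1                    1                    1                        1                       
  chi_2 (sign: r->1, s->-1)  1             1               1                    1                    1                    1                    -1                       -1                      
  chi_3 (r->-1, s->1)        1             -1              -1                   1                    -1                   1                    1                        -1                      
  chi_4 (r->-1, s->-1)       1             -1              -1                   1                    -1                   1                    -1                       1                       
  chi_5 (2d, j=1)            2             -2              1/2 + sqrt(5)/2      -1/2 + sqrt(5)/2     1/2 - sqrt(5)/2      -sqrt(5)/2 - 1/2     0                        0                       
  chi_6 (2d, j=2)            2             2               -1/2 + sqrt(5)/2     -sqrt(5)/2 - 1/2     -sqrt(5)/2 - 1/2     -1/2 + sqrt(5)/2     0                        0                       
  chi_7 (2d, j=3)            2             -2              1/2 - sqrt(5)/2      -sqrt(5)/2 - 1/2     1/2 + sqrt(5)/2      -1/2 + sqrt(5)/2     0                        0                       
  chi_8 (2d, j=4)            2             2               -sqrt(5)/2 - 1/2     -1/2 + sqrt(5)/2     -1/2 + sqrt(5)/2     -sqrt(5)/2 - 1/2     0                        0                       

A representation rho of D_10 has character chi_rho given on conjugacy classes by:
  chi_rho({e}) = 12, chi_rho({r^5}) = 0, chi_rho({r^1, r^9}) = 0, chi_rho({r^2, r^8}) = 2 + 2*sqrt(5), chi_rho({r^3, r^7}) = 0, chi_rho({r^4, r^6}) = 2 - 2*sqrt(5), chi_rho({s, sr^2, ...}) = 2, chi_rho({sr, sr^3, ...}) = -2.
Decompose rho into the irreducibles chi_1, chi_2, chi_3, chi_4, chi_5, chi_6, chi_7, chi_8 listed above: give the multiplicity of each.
Multiplicities: chi_1: 1, chi_2: 1, chi_3: 2, chi_4: 0, chi_5: 2, chi_6: 0, chi_7: 0, chi_8: 2.

Proof sketch: Use <chi_rho, chi> = (1/|G|) sum_C |C| * chi_rho(C) * conj(chi(C)) with |G| = 20 for each irreducible chi in the table:
  <chi_rho, chi_1> = (1/20)[1*(12)*conj(1) + 1*(0)*conj(1) + 2*(0)*conj(1) + 2*(2 + 2*sqrt(5))*conj(1) + 2*(0)*conj(1) + 2*(2 - 2*sqrt(5))*conj(1) + 5*(2)*conj(1) + 5*(-2)*conj(1)]
      = (1/20)[(12) + (0) + (0) + (4 + 4*sqrt(5)) + (0) + (4 - 4*sqrt(5)) + (10) + (-10)] = 20/20 = 1
  <chi_rho, chi_2> = (1/20)[1*(12)*conj(1) + 1*(0)*conj(1) + 2*(0)*conj(1) + 2*(2 + 2*sqrt(5))*conj(1) + 2*(0)*conj(1) + 2*(2 - 2*sqrt(5))*conj(1) + 5*(2)*conj(-1) + 5*(-2)*conj(-1)]
      = (1/20)[(12) + (0) + (0) + (4 + 4*sqrt(5)) + (0) + (4 - 4*sqrt(5)) + (-10) + (10)] = 20/20 = 1
  <chi_rho, chi_3> = (1/20)[1*(12)*conj(1) + 1*(0)*conj(-1) + 2*(0)*conj(-1) + 2*(2 + 2*sqrt(5))*conj(1) + 2*(0)*conj(-1) + 2*(2 - 2*sqrt(5))*conj(1) + 5*(2)*conj(1) + 5*(-2)*conj(-1)]
      = (1/20)[(12) + (0) + (0) + (4 + 4*sqrt(5)) + (0) + (4 - 4*sqrt(5)) + (10) + (10)] = 40/20 = 2
  <chi_rho, chi_4> = (1/20)[1*(12)*conj(1) + 1*(0)*conj(-1) + 2*(0)*conj(-1) + 2*(2 + 2*sqrt(5))*conj(1) + 2*(0)*conj(-1) + 2*(2 - 2*sqrt(5))*conj(1) + 5*(2)*conj(-1) + 5*(-2)*conj(1)]
      = (1/20)[(12) + (0) + (0) + (4 + 4*sqrt(5)) + (0) + (4 - 4*sqrt(5)) + (-10) + (-10)] = 0/20 = 0
  <chi_rho, chi_5> = (1/20)[1*(12)*conj(2) + 1*(0)*conj(-2) + 2*(0)*conj(1/2 + sqrt(5)/2) + 2*(2 + 2*sqrt(5))*conj(-1/2 + sqrt(5)/2) + 2*(0)*conj(1/2 - sqrt(5)/2) + 2*(2 - 2*sqrt(5))*conj(-sqrt(5)/2 - 1/2) + 5*(2)*conj(0) + 5*(-2)*conj(0)]
      = (1/20)[(24) + (0) + (0) + (8) + (0) + (8) + (0) + (0)] = 40/20 = 2
  <chi_rho, chi_6> = (1/20)[1*(12)*conj(2) + 1*(0)*conj(2) + 2*(0)*conj(-1/2 + sqrt(5)/2) + 2*(2 + 2*sqrt(5))*conj(-sqrt(5)/2 - 1/2) + 2*(0)*conj(-sqrt(5)/2 - 1/2) + 2*(2 - 2*sqrt(5))*conj(-1/2 + sqrt(5)/2) + 5*(2)*conj(0) + 5*(-2)*conj(0)]
      = (1/20)[(24) + (0) + (0) + (-12 - 4*sqrt(5)) + (0) + (-12 + 4*sqrt(5)) + (0) + (0)] = 0/20 = 0
  <chi_rho, chi_7> = (1/20)[1*(12)*conj(2) + 1*(0)*conj(-2) + 2*(0)*conj(1/2 - sqrt(5)/2) + 2*(2 + 2*sqrt(5))*conj(-sqrt(5)/2 - 1/2) + 2*(0)*conj(1/2 + sqrt(5)/2) + 2*(2 - 2*sqrt(5))*conj(-1/2 + sqrt(5)/2) + 5*(2)*conj(0) + 5*(-2)*conj(0)]
      = (1/20)[(24) + (0) + (0) + (-12 - 4*sqrt(5)) + (0) + (-12 + 4*sqrt(5)) + (0) + (0)] = 0/20 = 0
  <chi_rho, chi_8> = (1/20)[1*(12)*conj(2) + 1*(0)*conj(2) + 2*(0)*conj(-sqrt(5)/2 - 1/2) + 2*(2 + 2*sqrt(5))*conj(-1/2 + sqrt(5)/2) + 2*(0)*conj(-1/2 + sqrt(5)/2) + 2*(2 - 2*sqrt(5))*conj(-sqrt(5)/2 - 1/2) + 5*(2)*conj(0) + 5*(-2)*conj(0)]
      = (1/20)[(24) + (0) + (0) + (8) + (0) + (8) + (0) + (0)] = 40/20 = 2
Dimension check: dim(rho) = sum (mult * dim) = 1*1 + 1*1 + 2*1 + 0*1 + 2*2 + 0*2 + 0*2 + 2*2 = 12 = chi_rho(e) = 12.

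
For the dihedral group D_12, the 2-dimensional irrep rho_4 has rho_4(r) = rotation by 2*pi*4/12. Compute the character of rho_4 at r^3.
chi_{rho_4}(r^3) = 2*cos(2*pi*4*3/12) = 2

Derivation: rho_4(r^3) is rotation by angle 2*pi*4*3/12, whose trace is 2*cos(2*pi*4*3/12) = 2.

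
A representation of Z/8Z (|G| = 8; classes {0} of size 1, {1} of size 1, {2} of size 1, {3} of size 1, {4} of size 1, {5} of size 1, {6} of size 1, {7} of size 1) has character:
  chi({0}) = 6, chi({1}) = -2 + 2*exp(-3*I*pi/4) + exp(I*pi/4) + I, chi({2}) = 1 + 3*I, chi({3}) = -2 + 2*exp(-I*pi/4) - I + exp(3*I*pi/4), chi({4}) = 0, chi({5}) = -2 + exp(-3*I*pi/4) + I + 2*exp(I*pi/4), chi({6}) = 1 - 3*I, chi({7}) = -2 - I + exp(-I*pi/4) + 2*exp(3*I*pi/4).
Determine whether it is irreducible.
Not irreducible (reducible): <chi, chi> = 10 > 1.

Reasoning: <chi, chi> = (1/|G|) sum_C |C| * |chi(C)|^2 = (1/8)[1*|6|^2 + 1*|-2 + 2*exp(-3*I*pi/4) + exp(I*pi/4) + I|^2 + 1*|1 + 3*I|^2 + 1*|-2 + 2*exp(-I*pi/4) - I + exp(3*I*pi/4)|^2 + 1*|0|^2 + 1*|-2 + exp(-3*I*pi/4) + I + 2*exp(I*pi/4)|^2 + 1*|1 - 3*I|^2 + 1*|-2 - I + exp(-I*pi/4) + 2*exp(3*I*pi/4)|^2]
  = (1/8)[(36) + (6 - 5*exp(3*I*pi/4) - exp(I*pi/4) - 2*exp(-3*I*pi/4) - 4*exp(-I*pi/4)) + (10) + (6 - 4*exp(3*I*pi/4) - 2*exp(I*pi/4) - exp(-3*I*pi/4) - 5*exp(-I*pi/4)) + (0) + (6 - 4*exp(3*I*pi/4) - 2*exp(I*pi/4) - exp(-3*I*pi/4) - 5*exp(-I*pi/4)) + (10) + (6 - 5*exp(3*I*pi/4) - exp(I*pi/4) - 2*exp(-3*I*pi/4) - 4*exp(-I*pi/4))] = 80/8 = 10.
(Exp terms are combined using exp(i*s)*conj(exp(i*t)) = exp(i*(s-t)), and sums of them are collapsed using the identity that for every m > 1 the m distinct m-th roots of unity sum to 0, e.g. 1 + exp(2*I*pi/3) + exp(-2*I*pi/3) = 0.)
A character is irreducible iff <chi, chi> = 1, so this representation is reducible.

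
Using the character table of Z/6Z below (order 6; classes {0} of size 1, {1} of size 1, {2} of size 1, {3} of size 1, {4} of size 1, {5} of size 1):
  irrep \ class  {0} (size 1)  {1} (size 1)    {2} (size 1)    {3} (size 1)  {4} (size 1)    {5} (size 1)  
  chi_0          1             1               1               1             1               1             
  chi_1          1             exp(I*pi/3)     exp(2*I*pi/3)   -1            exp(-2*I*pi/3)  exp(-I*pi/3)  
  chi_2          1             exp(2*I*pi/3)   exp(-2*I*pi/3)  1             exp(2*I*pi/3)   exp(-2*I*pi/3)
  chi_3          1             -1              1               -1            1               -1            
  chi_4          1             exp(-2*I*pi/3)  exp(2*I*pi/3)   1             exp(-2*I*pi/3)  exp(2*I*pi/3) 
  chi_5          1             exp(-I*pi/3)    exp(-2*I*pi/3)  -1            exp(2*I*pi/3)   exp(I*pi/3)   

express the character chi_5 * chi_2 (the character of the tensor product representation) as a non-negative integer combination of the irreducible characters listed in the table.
chi_5 tensor chi_2 = chi_1 (all other irreducibles have multiplicity 0).

Proof sketch: The character of a tensor product is the pointwise product (chi_5 * chi_2)(C) = chi_5(C) * chi_2(C):
  {0}: (1)*(1), {1}: (exp(-I*pi/3))*(exp(2*I*pi/3)), {2}: (exp(-2*I*pi/3))*(exp(-2*I*pi/3)), {3}: (-1)*(1), {4}: (exp(2*I*pi/3))*(exp(2*I*pi/3)), {5}: (exp(I*pi/3))*(exp(-2*I*pi/3))
so (chi_5 * chi_2) takes values
  {0} -> 1, {1} -> exp(I*pi/3), {2} -> exp(2*I*pi/3), {3} -> -1, {4} -> exp(-2*I*pi/3), {5} -> exp(-I*pi/3).
Now take the inner product of this character with each irreducible chi from the table, <chi_5*chi_2, chi> = (1/6) sum_C |C| (chi_5*chi_2)(C) conj(chi(C)):
  <chi_5*chi_2, chi_0> = (1/6)[1*(1)*conj(1) + 1*(exp(I*pi/3))*conj(1) + 1*(exp(2*I*pi/3))*conj(1) + 1*(-1)*conj(1) + 1*(exp(-2*I*pi/3))*conj(1) + 1*(exp(-I*pi/3))*conj(1)]
      = (1/6)[(1) + (exp(I*pi/3)) + (exp(2*I*pi/3)) + (-1) + (exp(-2*I*pi/3)) + (exp(-I*pi/3))] = 0/6 = 0
  <chi_5*chi_2, chi_1> = (1/6)[1*(1)*conj(1) + 1*(exp(I*pi/3))*conj(exp(I*pi/3)) + 1*(exp(2*I*pi/3))*conj(exp(2*I*pi/3)) + 1*(-1)*conj(-1) + 1*(exp(-2*I*pi/3))*conj(exp(-2*I*pi/3)) + 1*(exp(-I*pi/3))*conj(exp(-I*pi/3))]
      = (1/6)[(1) + (1) + (1) + (1) + (1) + (1)] = 6/6 = 1
  <chi_5*chi_2, chi_2> = (1/6)[1*(1)*conj(1) + 1*(exp(I*pi/3))*conj(exp(2*I*pi/3)) + 1*(exp(2*I*pi/3))*conj(exp(-2*I*pi/3)) + 1*(-1)*conj(1) + 1*(exp(-2*I*pi/3))*conj(exp(2*I*pi/3)) + 1*(exp(-I*pi/3))*conj(exp(-2*I*pi/3))]
      = (1/6)[(1) + (exp(-I*pi/3)) + (exp(-2*I*pi/3)) + (-1) + (exp(2*I*pi/3)) + (exp(I*pi/3))] = 0/6 = 0
  <chi_5*chi_2, chi_3> = (1/6)[1*(1)*conj(1) + 1*(exp(I*pi/3))*conj(-1) + 1*(exp(2*I*pi/3))*conj(1) + 1*(-1)*conj(-1) + 1*(exp(-2*I*pi/3))*conj(1) + 1*(exp(-I*pi/3))*conj(-1)]
      = (1/6)[(1) + (-exp(I*pi/3)) + (exp(2*I*pi/3)) + (1) + (exp(-2*I*pi/3)) + (-exp(-I*pi/3))] = 0/6 = 0
  <chi_5*chi_2, chi_4> = (1/6)[1*(1)*conj(1) + 1*(exp(I*pi/3))*conj(exp(-2*I*pi/3)) + 1*(exp(2*I*pi/3))*conj(exp(2*I*pi/3)) + 1*(-1)*conj(1) + 1*(exp(-2*I*pi/3))*conj(exp(-2*I*pi/3)) + 1*(exp(-I*pi/3))*conj(exp(2*I*pi/3))]
      = (1/6)[(1) + (-1) + (1) + (-1) + (1) + (-1)] = 0/6 = 0
  <chi_5*chi_2, chi_5> = (1/6)[1*(1)*conj(1) + 1*(exp(I*pi/3))*conj(exp(-I*pi/3)) + 1*(exp(2*I*pi/3))*conj(exp(-2*I*pi/3)) + 1*(-1)*conj(-1) + 1*(exp(-2*I*pi/3))*conj(exp(2*I*pi/3)) + 1*(exp(-I*pi/3))*conj(exp(I*pi/3))]
      = (1/6)[(1) + (exp(2*I*pi/3)) + (exp(-2*I*pi/3)) + (1) + (exp(2*I*pi/3)) + (exp(-2*I*pi/3))] = 0/6 = 0
(Exp terms are combined using exp(i*s)*conj(exp(i*t)) = exp(i*(s-t)), and sums of them are collapsed using the identity that for every m > 1 the m distinct m-th roots of unity sum to 0, e.g. 1 + exp(2*I*pi/3) + exp(-2*I*pi/3) = 0.)
Hence the multiplicities are chi_1: 1. Dimension check: dim(chi_5)*dim(chi_2) = 1*1 = 1 and sum (mult * dim) = 1*1 = 1.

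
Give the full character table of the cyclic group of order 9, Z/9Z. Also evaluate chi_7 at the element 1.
Character table of Z/9Z (irreps indexed chi_0,...,chi_8 with chi_k(m) = zeta_9^(k*m), zeta_9 = exp(2*pi*i/9)):
  irrep \ class  {0} (size 1)  {1} (size 1)    {2} (size 1)    {3} (size 1)    {4} (size 1)    {5} (size 1)    {6} (size 1)    {7} (size 1)    {8} (size 1)  
  chi_0          1             1               1               1               1               1               1               1               1             
  chi_1          1             exp(2*I*pi/9)   exp(4*I*pi/9)   exp(2*I*pi/3)   exp(8*I*pi/9)   exp(-8*I*pi/9)  exp(-2*I*pi/3)  exp(-4*I*pi/9)  exp(-2*I*pi/9)
  chi_2          1             exp(4*I*pi/9)   exp(8*I*pi/9)   exp(-2*I*pi/3)  exp(-2*I*pi/9)  exp(2*I*pi/9)   exp(2*I*pi/3)   exp(-8*I*pi/9)  exp(-4*I*pi/9)
  chi_3          1             exp(2*I*pi/3)   exp(-2*I*pi/3)  1               exp(2*I*pi/3)   exp(-2*I*pi/3)  1               exp(2*I*pi/3)   exp(-2*I*pi/3)
  chi_4          1             exp(8*I*pi/9)   exp(-2*I*pi/9)  exp(2*I*pi/3)   exp(-4*I*pi/9)  exp(4*I*pi/9)   exp(-2*I*pi/3)  exp(2*I*pi/9)   exp(-8*I*pi/9)
  chi_5          1             exp(-8*I*pi/9)  exp(2*I*pi/9)   exp(-2*I*pi/3)  exp(4*I*pi/9)   exp(-4*I*pi/9)  exp(2*I*pi/3)   exp(-2*I*pi/9)  exp(8*I*pi/9) 
  chi_6          1             exp(-2*I*pi/3)  exp(2*I*pi/3)   1               exp(-2*I*pi/3)  exp(2*I*pi/3)   1               exp(-2*I*pi/3)  exp(2*I*pi/3) 
  chi_7          1             exp(-4*I*pi/9)  exp(-8*I*pi/9)  exp(2*I*pi/3)   exp(2*I*pi/9)   exp(-2*I*pi/9)  exp(-2*I*pi/3)  exp(8*I*pi/9)   exp(4*I*pi/9) 
  chi_8          1             exp(-2*I*pi/9)  exp(-4*I*pi/9)  exp(-2*I*pi/3)  exp(-8*I*pi/9)  exp(8*I*pi/9)   exp(2*I*pi/3)   exp(4*I*pi/9)   exp(2*I*pi/9) 

Spot check: chi_7(1) = zeta_9^(7*1) = zeta_9^7 = exp(-4*I*pi/9).

Details: Z/9Z is abelian, so all 9 irreducible complex representations are 1-dimensional. They are given by chi_k(m) = zeta_9^(k*m) for k = 0,...,8. Row orthogonality: sum_m chi_k(m) conj(chi_l(m)) = 9 * [k = l].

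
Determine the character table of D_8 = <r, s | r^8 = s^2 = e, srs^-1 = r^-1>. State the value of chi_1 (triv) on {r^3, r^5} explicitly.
Conjugacy classes: {e} of size 1, {r^4} of size 1, {r^1, r^7} of size 2, {r^2, r^6} of size 2, {r^3, r^5} of size 2, {s, sr^2, ...} of size 4, {sr, sr^3, ...} of size 4.
Character table:
  irrep \ class              {e} (size 1)  {r^4} (size 1)  {r^1, r^7} (size 2)  {r^2, r^6} (size 2)  {r^3, r^5} (size 2)  {s, sr^2, ...} (size 4)  {sr, sr^3, ...} (size 4)
  chi_1 (triv)               1             1               1                    1                    1                    1                        1                       
  chi_2 (sign: r->1, s->-1)  1             1               1                    1                    1                    -1                       -1                      
  chi_3 (r->-1, s->1)        1             1               -1                   1                    -1                   1                        -1                      
  chi_4 (r->-1, s->-1)       1             1               -1                   1                    -1                   -1                       1                       
  chi_5 (2d, j=1)            2             -2              sqrt(2)              0                    -sqrt(2)             0                        0                       
  chi_6 (2d, j=2)            2             2               0                    -2                   0                    0                        0                       
  chi_7 (2d, j=3)            2             -2              -sqrt(2)             0                    sqrt(2)              0                        0                       

Spot check: chi_1 (triv) on {r^3, r^5} = 1.

Explanation: D_8 has order 2*8 = 16 with 7 conjugacy classes, hence 7 irreducibles. Sum of squared dims 1 + 1 + 1 + 1 + 4 + 4 + 4 = 16 = |G|. Linear characters come from the abelianisation; the 2-dimensional irreps have character r^k -> 2*cos(2*pi*j*k/8), reflections -> 0.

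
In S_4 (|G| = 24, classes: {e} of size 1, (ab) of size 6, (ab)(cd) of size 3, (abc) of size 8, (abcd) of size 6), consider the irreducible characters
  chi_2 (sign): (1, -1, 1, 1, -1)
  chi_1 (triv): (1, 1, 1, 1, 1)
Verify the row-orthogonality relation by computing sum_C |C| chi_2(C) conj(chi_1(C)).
Sum = 0; so <chi_2, chi_1> = 0 (distinct irreducibles are orthogonal).

Compute term by term over conjugacy classes (|C| * chi_2(C) * conj(chi_1(C))):
  1*(1)*conj(1) + 6*(-1)*conj(1) + 3*(1)*conj(1) + 8*(1)*conj(1) + 6*(-1)*conj(1)
  = (1) + (-6) + (3) + (8) + (-6)
  = 0.
Dividing by |G| = 24 gives 0/24 = 0, matching the row-orthogonality relation <chi_2, chi_1> = [chi_2 = chi_1].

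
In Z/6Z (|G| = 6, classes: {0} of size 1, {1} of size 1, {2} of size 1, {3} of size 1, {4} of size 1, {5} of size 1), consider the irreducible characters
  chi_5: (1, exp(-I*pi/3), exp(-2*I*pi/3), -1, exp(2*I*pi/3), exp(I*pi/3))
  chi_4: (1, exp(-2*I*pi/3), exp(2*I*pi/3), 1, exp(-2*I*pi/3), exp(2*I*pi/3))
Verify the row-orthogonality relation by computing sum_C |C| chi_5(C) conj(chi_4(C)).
Sum = 0; so <chi_5, chi_4> = 0 (distinct irreducibles are orthogonal).

Explanation: Compute term by term over conjugacy classes (|C| * chi_5(C) * conj(chi_4(C))):
  1*(1)*conj(1) + 1*(exp(-I*pi/3))*conj(exp(-2*I*pi/3)) + 1*(exp(-2*I*pi/3))*conj(exp(2*I*pi/3)) + 1*(-1)*conj(1) + 1*(exp(2*I*pi/3))*conj(exp(-2*I*pi/3)) + 1*(exp(I*pi/3))*conj(exp(2*I*pi/3))
  = (1) + (exp(I*pi/3)) + (exp(2*I*pi/3)) + (-1) + (exp(-2*I*pi/3)) + (exp(-I*pi/3))
  = 0.
(Exp terms are combined using exp(i*s)*conj(exp(i*t)) = exp(i*(s-t)), and sums of them are collapsed using the identity that for every m > 1 the m distinct m-th roots of unity sum to 0, e.g. 1 + exp(2*I*pi/3) + exp(-2*I*pi/3) = 0.)
Dividing by |G| = 6 gives 0/6 = 0, matching the row-orthogonality relation <chi_5, chi_4> = [chi_5 = chi_4].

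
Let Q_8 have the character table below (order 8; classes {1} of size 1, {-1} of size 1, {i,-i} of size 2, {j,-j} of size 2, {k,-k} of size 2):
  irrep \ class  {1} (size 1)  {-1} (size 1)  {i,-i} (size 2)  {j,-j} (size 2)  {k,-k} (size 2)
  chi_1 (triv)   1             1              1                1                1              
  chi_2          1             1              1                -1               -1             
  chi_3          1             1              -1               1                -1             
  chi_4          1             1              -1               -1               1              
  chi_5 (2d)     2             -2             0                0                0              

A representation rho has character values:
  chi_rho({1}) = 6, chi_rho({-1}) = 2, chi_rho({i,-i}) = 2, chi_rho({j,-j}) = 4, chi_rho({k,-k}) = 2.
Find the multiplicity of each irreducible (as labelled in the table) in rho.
Multiplicities: chi_1: 3, chi_2: 0, chi_3: 1, chi_4: 0, chi_5: 1.

Justification: Use <chi_rho, chi> = (1/|G|) sum_C |C| * chi_rho(C) * conj(chi(C)) with |G| = 8 for each irreducible chi in the table:
  <chi_rho, chi_1> = (1/8)[1*(6)*conj(1) + 1*(2)*conj(1) + 2*(2)*conj(1) + 2*(4)*conj(1) + 2*(2)*conj(1)]
      = (1/8)[(6) + (2) + (4) + (8) + (4)] = 24/8 = 3
  <chi_rho, chi_2> = (1/8)[1*(6)*conj(1) + 1*(2)*conj(1) + 2*(2)*conj(1) + 2*(4)*conj(-1) + 2*(2)*conj(-1)]
      = (1/8)[(6) + (2) + (4) + (-8) + (-4)] = 0/8 = 0
  <chi_rho, chi_3> = (1/8)[1*(6)*conj(1) + 1*(2)*conj(1) + 2*(2)*conj(-1) + 2*(4)*conj(1) + 2*(2)*conj(-1)]
      = (1/8)[(6) + (2) + (-4) + (8) + (-4)] = 8/8 = 1
  <chi_rho, chi_4> = (1/8)[1*(6)*conj(1) + 1*(2)*conj(1) + 2*(2)*conj(-1) + 2*(4)*conj(-1) + 2*(2)*conj(1)]
      = (1/8)[(6) + (2) + (-4) + (-8) + (4)] = 0/8 = 0
  <chi_rho, chi_5> = (1/8)[1*(6)*conj(2) + 1*(2)*conj(-2) + 2*(2)*conj(0) + 2*(4)*conj(0) + 2*(2)*conj(0)]
      = (1/8)[(12) + (-4) + (0) + (0) + (0)] = 8/8 = 1
Dimension check: dim(rho) = sum (mult * dim) = 3*1 + 0*1 + 1*1 + 0*1 + 1*2 = 6 = chi_rho(e) = 6.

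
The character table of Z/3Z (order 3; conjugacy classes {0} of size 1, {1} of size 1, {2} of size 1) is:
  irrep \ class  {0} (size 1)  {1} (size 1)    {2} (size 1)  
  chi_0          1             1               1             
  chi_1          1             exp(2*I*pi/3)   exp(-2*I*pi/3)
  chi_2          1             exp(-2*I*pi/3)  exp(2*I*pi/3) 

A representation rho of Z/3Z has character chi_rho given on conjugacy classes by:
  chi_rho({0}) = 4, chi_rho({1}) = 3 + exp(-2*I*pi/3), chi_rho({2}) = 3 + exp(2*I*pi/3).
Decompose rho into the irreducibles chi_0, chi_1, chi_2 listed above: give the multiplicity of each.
Multiplicities: chi_0: 3, chi_1: 0, chi_2: 1.

Reasoning: Use <chi_rho, chi> = (1/|G|) sum_C |C| * chi_rho(C) * conj(chi(C)) with |G| = 3 for each irreducible chi in the table:
  <chi_rho, chi_0> = (1/3)[1*(4)*conj(1) + 1*(3 + exp(-2*I*pi/3))*conj(1) + 1*(3 + exp(2*I*pi/3))*conj(1)]
      = (1/3)[(4) + (3 + exp(-2*I*pi/3)) + (3 + exp(2*I*pi/3))] = 9/3 = 3
  <chi_rho, chi_1> = (1/3)[1*(4)*conj(1) + 1*(3 + exp(-2*I*pi/3))*conj(exp(2*I*pi/3)) + 1*(3 + exp(2*I*pi/3))*conj(exp(-2*I*pi/3))]
      = (1/3)[(4) + (3*exp(-2*I*pi/3) + exp(2*I*pi/3)) + (exp(-2*I*pi/3) + 3*exp(2*I*pi/3))] = 0/3 = 0
  <chi_rho, chi_2> = (1/3)[1*(4)*conj(1) + 1*(3 + exp(-2*I*pi/3))*conj(exp(-2*I*pi/3)) + 1*(3 + exp(2*I*pi/3))*conj(exp(2*I*pi/3))]
      = (1/3)[(4) + (1 + 3*exp(2*I*pi/3)) + (1 + 3*exp(-2*I*pi/3))] = 3/3 = 1
(Exp terms are combined using exp(i*s)*conj(exp(i*t)) = exp(i*(s-t)), and sums of them are collapsed using the identity that for every m > 1 the m distinct m-th roots of unity sum to 0, e.g. 1 + exp(2*I*pi/3) + exp(-2*I*pi/3) = 0.)
Dimension check: dim(rho) = sum (mult * dim) = 3*1 + 0*1 + 1*1 = 4 = chi_rho(e) = 4.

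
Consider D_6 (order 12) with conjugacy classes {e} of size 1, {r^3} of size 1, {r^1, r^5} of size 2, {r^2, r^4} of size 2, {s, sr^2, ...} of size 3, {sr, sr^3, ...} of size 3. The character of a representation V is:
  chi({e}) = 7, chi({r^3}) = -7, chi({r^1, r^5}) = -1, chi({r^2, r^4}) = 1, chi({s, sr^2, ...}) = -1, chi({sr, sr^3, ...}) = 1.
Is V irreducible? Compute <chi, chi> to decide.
Not irreducible (reducible): <chi, chi> = 9 > 1.

<chi, chi> = (1/|G|) sum_C |C| * |chi(C)|^2 = (1/12)[1*|7|^2 + 1*|-7|^2 + 2*|-1|^2 + 2*|1|^2 + 3*|-1|^2 + 3*|1|^2]
  = (1/12)[(49) + (49) + (2) + (2) + (3) + (3)] = 108/12 = 9.
A character is irreducible iff <chi, chi> = 1, so this representation is reducible.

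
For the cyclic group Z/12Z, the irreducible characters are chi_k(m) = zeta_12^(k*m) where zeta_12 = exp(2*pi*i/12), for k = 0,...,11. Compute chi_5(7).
chi_5(7) = zeta_12^35 = exp(-I*pi/6)

Justification: chi_5(7) = zeta_12^(5*7) = zeta_12^35. Since zeta_12^12 = 1, this equals zeta_12^11 = exp(2*pi*i*11/12) = exp(-I*pi/6).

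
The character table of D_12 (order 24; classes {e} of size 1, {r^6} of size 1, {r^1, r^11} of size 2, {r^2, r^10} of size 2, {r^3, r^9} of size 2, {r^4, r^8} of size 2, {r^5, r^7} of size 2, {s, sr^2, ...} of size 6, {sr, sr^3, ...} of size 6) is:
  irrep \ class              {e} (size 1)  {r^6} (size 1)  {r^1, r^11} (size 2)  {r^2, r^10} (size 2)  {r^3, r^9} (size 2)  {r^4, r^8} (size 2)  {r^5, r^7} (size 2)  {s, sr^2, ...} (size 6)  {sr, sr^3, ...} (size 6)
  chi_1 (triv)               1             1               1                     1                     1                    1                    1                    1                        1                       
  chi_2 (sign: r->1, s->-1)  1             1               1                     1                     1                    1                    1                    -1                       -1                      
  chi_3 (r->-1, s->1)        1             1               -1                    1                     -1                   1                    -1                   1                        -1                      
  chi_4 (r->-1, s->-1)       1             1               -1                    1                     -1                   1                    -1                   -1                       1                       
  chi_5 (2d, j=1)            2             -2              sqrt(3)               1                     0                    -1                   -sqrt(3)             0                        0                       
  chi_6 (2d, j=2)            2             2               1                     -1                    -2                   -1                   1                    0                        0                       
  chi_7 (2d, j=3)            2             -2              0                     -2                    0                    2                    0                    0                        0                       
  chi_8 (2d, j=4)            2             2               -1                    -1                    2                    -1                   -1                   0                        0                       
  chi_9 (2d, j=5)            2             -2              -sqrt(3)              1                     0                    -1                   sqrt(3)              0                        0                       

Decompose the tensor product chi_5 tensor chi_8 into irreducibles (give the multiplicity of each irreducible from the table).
chi_5 tensor chi_8 = chi_7 + chi_9 (all other irreducibles have multiplicity 0).

The character of a tensor product is the pointwise product (chi_5 * chi_8)(C) = chi_5(C) * chi_8(C):
  {e}: (2)*(2), {r^6}: (-2)*(2), {r^1, r^11}: (sqrt(3))*(-1), {r^2, r^10}: (1)*(-1), {r^3, r^9}: (0)*(2), {r^4, r^8}: (-1)*(-1), {r^5, r^7}: (-sqrt(3))*(-1), {s, sr^2, ...}: (0)*(0), {sr, sr^3, ...}: (0)*(0)
so (chi_5 * chi_8) takes values
  {e} -> 4, {r^6} -> -4, {r^1, r^11} -> -sqrt(3), {r^2, r^10} -> -1, {r^3, r^9} -> 0, {r^4, r^8} -> 1, {r^5, r^7} -> sqrt(3), {s, sr^2, ...} -> 0, {sr, sr^3, ...} -> 0.
Now take the inner product of this character with each irreducible chi from the table, <chi_5*chi_8, chi> = (1/24) sum_C |C| (chi_5*chi_8)(C) conj(chi(C)):
  <chi_5*chi_8, chi_1> = (1/24)[1*(4)*conj(1) + 1*(-4)*conj(1) + 2*(-sqrt(3))*conj(1) + 2*(-1)*conj(1) + 2*(0)*conj(1) + 2*(1)*conj(1) + 2*(sqrt(3))*conj(1) + 6*(0)*conj(1) + 6*(0)*conj(1)]
      = (1/24)[(4) + (-4) + (-2*sqrt(3)) + (-2) + (0) + (2) + (2*sqrt(3)) + (0) + (0)] = 0/24 = 0
  <chi_5*chi_8, chi_2> = (1/24)[1*(4)*conj(1) + 1*(-4)*conj(1) + 2*(-sqrt(3))*conj(1) + 2*(-1)*conj(1) + 2*(0)*conj(1) + 2*(1)*conj(1) + 2*(sqrt(3))*conj(1) + 6*(0)*conj(-1) + 6*(0)*conj(-1)]
      = (1/24)[(4) + (-4) + (-2*sqrt(3)) + (-2) + (0) + (2) + (2*sqrt(3)) + (0) + (0)] = 0/24 = 0
  <chi_5*chi_8, chi_3> = (1/24)[1*(4)*conj(1) + 1*(-4)*conj(1) + 2*(-sqrt(3))*conj(-1) + 2*(-1)*conj(1) + 2*(0)*conj(-1) + 2*(1)*conj(1) + 2*(sqrt(3))*conj(-1) + 6*(0)*conj(1) + 6*(0)*conj(-1)]
      = (1/24)[(4) + (-4) + (2*sqrt(3)) + (-2) + (0) + (2) + (-2*sqrt(3)) + (0) + (0)] = 0/24 = 0
  <chi_5*chi_8, chi_4> = (1/24)[1*(4)*conj(1) + 1*(-4)*conj(1) + 2*(-sqrt(3))*conj(-1) + 2*(-1)*conj(1) + 2*(0)*conj(-1) + 2*(1)*conj(1) + 2*(sqrt(3))*conj(-1) + 6*(0)*conj(-1) + 6*(0)*conj(1)]
      = (1/24)[(4) + (-4) + (2*sqrt(3)) + (-2) + (0) + (2) + (-2*sqrt(3)) + (0) + (0)] = 0/24 = 0
  <chi_5*chi_8, chi_5> = (1/24)[1*(4)*conj(2) + 1*(-4)*conj(-2) + 2*(-sqrt(3))*conj(sqrt(3)) + 2*(-1)*conj(1) + 2*(0)*conj(0) + 2*(1)*conj(-1) + 2*(sqrt(3))*conj(-sqrt(3)) + 6*(0)*conj(0) + 6*(0)*conj(0)]
      = (1/24)[(8) + (8) + (-6) + (-2) + (0) + (-2) + (-6) + (0) + (0)] = 0/24 = 0
  <chi_5*chi_8, chi_6> = (1/24)[1*(4)*conj(2) + 1*(-4)*conj(2) + 2*(-sqrt(3))*conj(1) + 2*(-1)*conj(-1) + 2*(0)*conj(-2) + 2*(1)*conj(-1) + 2*(sqrt(3))*conj(1) + 6*(0)*conj(0) + 6*(0)*conj(0)]
      = (1/24)[(8) + (-8) + (-2*sqrt(3)) + (2) + (0) + (-2) + (2*sqrt(3)) + (0) + (0)] = 0/24 = 0
  <chi_5*chi_8, chi_7> = (1/24)[1*(4)*conj(2) + 1*(-4)*conj(-2) + 2*(-sqrt(3))*conj(0) + 2*(-1)*conj(-2) + 2*(0)*conj(0) + 2*(1)*conj(2) + 2*(sqrt(3))*conj(0) + 6*(0)*conj(0) + 6*(0)*conj(0)]
      = (1/24)[(8) + (8) + (0) + (4) + (0) + (4) + (0) + (0) + (0)] = 24/24 = 1
  <chi_5*chi_8, chi_8> = (1/24)[1*(4)*conj(2) + 1*(-4)*conj(2) + 2*(-sqrt(3))*conj(-1) + 2*(-1)*conj(-1) + 2*(0)*conj(2) + 2*(1)*conj(-1) + 2*(sqrt(3))*conj(-1) + 6*(0)*conj(0) + 6*(0)*conj(0)]
      = (1/24)[(8) + (-8) + (2*sqrt(3)) + (2) + (0) + (-2) + (-2*sqrt(3)) + (0) + (0)] = 0/24 = 0
  <chi_5*chi_8, chi_9> = (1/24)[1*(4)*conj(2) + 1*(-4)*conj(-2) + 2*(-sqrt(3))*conj(-sqrt(3)) + 2*(-1)*conj(1) + 2*(0)*conj(0) + 2*(1)*conj(-1) + 2*(sqrt(3))*conj(sqrt(3)) + 6*(0)*conj(0) + 6*(0)*conj(0)]
      = (1/24)[(8) + (8) + (6) + (-2) + (0) + (-2) + (6) + (0) + (0)] = 24/24 = 1
Hence the multiplicities are chi_7: 1, chi_9: 1. Dimension check: dim(chi_5)*dim(chi_8) = 2*2 = 4 and sum (mult * dim) = 1*2 + 1*2 = 4.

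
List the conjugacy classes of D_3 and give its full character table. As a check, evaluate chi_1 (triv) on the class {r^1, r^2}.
Conjugacy classes: {e} of size 1, {r^1, r^2} of size 2, {s, sr, ..., sr^2} of size 3.
Character table:
  irrep \ class              {e} (size 1)  {r^1, r^2} (size 2)  {s, sr, ..., sr^2} (size 3)
  chi_1 (triv)               1             1                    1                          
  chi_2 (sign: r->1, s->-1)  1             1                    -1                         
  chi_3 (2d, j=1)            2             -1                   0                          

Spot check: chi_1 (triv) on {r^1, r^2} = 1.

Details: D_3 has order 2*3 = 6 with 3 conjugacy classes, hence 3 irreducibles. Sum of squared dims 1 + 1 + 4 = 6 = |G|. Linear characters come from the abelianisation; the 2-dimensional irreps have character r^k -> 2*cos(2*pi*j*k/3), reflections -> 0.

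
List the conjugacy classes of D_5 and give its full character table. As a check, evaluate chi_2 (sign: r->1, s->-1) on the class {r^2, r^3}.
Conjugacy classes: {e} of size 1, {r^1, r^4} of size 2, {r^2, r^3} of size 2, {s, sr, ..., sr^4} of size 5.
Character table:
  irrep \ class              {e} (size 1)  {r^1, r^4} (size 2)  {r^2, r^3} (size 2)  {s, sr, ..., sr^4} (size 5)
  chi_1 (triv)               1             1                    1                    1                          
  chi_2 (sign: r->1, s->-1)  1             1                    1                    -1                         
  chi_3 (2d, j=1)            2             -1/2 + sqrt(5)/2     -sqrt(5)/2 - 1/2     0                          
  chi_4 (2d, j=2)            2             -sqrt(5)/2 - 1/2     -1/2 + sqrt(5)/2     0                          

Spot check: chi_2 (sign: r->1, s->-1) on {r^2, r^3} = 1.

D_5 has order 2*5 = 10 with 4 conjugacy classes, hence 4 irreducibles. Sum of squared dims 1 + 1 + 4 + 4 = 10 = |G|. Linear characters come from the abelianisation; the 2-dimensional irreps have character r^k -> 2*cos(2*pi*j*k/5), reflections -> 0.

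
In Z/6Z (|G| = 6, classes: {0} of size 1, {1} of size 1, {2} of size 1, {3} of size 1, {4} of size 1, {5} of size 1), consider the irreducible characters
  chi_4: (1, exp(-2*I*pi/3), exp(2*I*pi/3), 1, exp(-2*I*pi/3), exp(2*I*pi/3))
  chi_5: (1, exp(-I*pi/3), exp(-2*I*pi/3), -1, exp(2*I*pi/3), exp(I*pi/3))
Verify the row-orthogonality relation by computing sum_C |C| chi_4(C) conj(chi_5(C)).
Sum = 0; so <chi_4, chi_5> = 0 (distinct irreducibles are orthogonal).

Working: Compute term by term over conjugacy classes (|C| * chi_4(C) * conj(chi_5(C))):
  1*(1)*conj(1) + 1*(exp(-2*I*pi/3))*conj(exp(-I*pi/3)) + 1*(exp(2*I*pi/3))*conj(exp(-2*I*pi/3)) + 1*(1)*conj(-1) + 1*(exp(-2*I*pi/3))*conj(exp(2*I*pi/3)) + 1*(exp(2*I*pi/3))*conj(exp(I*pi/3))
  = (1) + (exp(-I*pi/3)) + (exp(-2*I*pi/3)) + (-1) + (exp(2*I*pi/3)) + (exp(I*pi/3))
  = 0.
(Exp terms are combined using exp(i*s)*conj(exp(i*t)) = exp(i*(s-t)), and sums of them are collapsed using the identity that for every m > 1 the m distinct m-th roots of unity sum to 0, e.g. 1 + exp(2*I*pi/3) + exp(-2*I*pi/3) = 0.)
Dividing by |G| = 6 gives 0/6 = 0, matching the row-orthogonality relation <chi_4, chi_5> = [chi_4 = chi_5].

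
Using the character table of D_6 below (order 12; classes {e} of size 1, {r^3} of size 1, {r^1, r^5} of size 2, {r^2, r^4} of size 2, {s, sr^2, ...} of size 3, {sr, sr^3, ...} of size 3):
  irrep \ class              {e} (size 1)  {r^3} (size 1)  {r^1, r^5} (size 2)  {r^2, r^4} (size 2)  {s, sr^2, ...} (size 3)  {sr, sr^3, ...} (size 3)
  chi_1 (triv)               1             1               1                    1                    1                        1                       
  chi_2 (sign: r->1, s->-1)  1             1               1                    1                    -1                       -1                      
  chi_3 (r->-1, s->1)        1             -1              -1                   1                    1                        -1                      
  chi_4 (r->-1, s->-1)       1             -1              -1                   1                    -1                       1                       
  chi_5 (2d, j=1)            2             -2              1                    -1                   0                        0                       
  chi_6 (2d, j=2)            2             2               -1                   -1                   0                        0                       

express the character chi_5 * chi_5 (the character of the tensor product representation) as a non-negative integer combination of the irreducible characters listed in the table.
chi_5 tensor chi_5 = chi_1 + chi_2 + chi_6 (all other irreducibles have multiplicity 0).

Argument: The character of a tensor product is the pointwise product (chi_5 * chi_5)(C) = chi_5(C) * chi_5(C):
  {e}: (2)*(2), {r^3}: (-2)*(-2), {r^1, r^5}: (1)*(1), {r^2, r^4}: (-1)*(-1), {s, sr^2, ...}: (0)*(0), {sr, sr^3, ...}: (0)*(0)
so (chi_5 * chi_5) takes values
  {e} -> 4, {r^3} -> 4, {r^1, r^5} -> 1, {r^2, r^4} -> 1, {s, sr^2, ...} -> 0, {sr, sr^3, ...} -> 0.
Now take the inner product of this character with each irreducible chi from the table, <chi_5*chi_5, chi> = (1/12) sum_C |C| (chi_5*chi_5)(C) conj(chi(C)):
  <chi_5*chi_5, chi_1> = (1/12)[1*(4)*conj(1) + 1*(4)*conj(1) + 2*(1)*conj(1) + 2*(1)*conj(1) + 3*(0)*conj(1) + 3*(0)*conj(1)]
      = (1/12)[(4) + (4) + (2) + (2) + (0) + (0)] = 12/12 = 1
  <chi_5*chi_5, chi_2> = (1/12)[1*(4)*conj(1) + 1*(4)*conj(1) + 2*(1)*conj(1) + 2*(1)*conj(1) + 3*(0)*conj(-1) + 3*(0)*conj(-1)]
      = (1/12)[(4) + (4) + (2) + (2) + (0) + (0)] = 12/12 = 1
  <chi_5*chi_5, chi_3> = (1/12)[1*(4)*conj(1) + 1*(4)*conj(-1) + 2*(1)*conj(-1) + 2*(1)*conj(1) + 3*(0)*conj(1) + 3*(0)*conj(-1)]
      = (1/12)[(4) + (-4) + (-2) + (2) + (0) + (0)] = 0/12 = 0
  <chi_5*chi_5, chi_4> = (1/12)[1*(4)*conj(1) + 1*(4)*conj(-1) + 2*(1)*conj(-1) + 2*(1)*conj(1) + 3*(0)*conj(-1) + 3*(0)*conj(1)]
      = (1/12)[(4) + (-4) + (-2) + (2) + (0) + (0)] = 0/12 = 0
  <chi_5*chi_5, chi_5> = (1/12)[1*(4)*conj(2) + 1*(4)*conj(-2) + 2*(1)*conj(1) + 2*(1)*conj(-1) + 3*(0)*conj(0) + 3*(0)*conj(0)]
      = (1/12)[(8) + (-8) + (2) + (-2) + (0) + (0)] = 0/12 = 0
  <chi_5*chi_5, chi_6> = (1/12)[1*(4)*conj(2) + 1*(4)*conj(2) + 2*(1)*conj(-1) + 2*(1)*conj(-1) + 3*(0)*conj(0) + 3*(0)*conj(0)]
      = (1/12)[(8) + (8) + (-2) + (-2) + (0) + (0)] = 12/12 = 1
Hence the multiplicities are chi_1: 1, chi_2: 1, chi_6: 1. Dimension check: dim(chi_5)*dim(chi_5) = 2*2 = 4 and sum (mult * dim) = 1*1 + 1*1 + 1*2 = 4.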